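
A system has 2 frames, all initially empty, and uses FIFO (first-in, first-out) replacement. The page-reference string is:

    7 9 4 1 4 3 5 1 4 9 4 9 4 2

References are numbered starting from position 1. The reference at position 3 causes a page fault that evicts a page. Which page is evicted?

pos 1: 7: miss, frames {7}
pos 2: 9: miss, frames {7,9}
pos 3: 4: miss, evict 7, frames {9,4}
At position 3, page 7 is evicted.

7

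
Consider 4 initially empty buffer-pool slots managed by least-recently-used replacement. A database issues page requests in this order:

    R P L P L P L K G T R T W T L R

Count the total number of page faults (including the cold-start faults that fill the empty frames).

9

R -> miss, frames (R)
P -> miss, frames (R P)
L -> miss, frames (R P L)
P -> hit
L -> hit
P -> hit
L -> hit
K -> miss, frames (R P L K)
G -> miss, evict R, frames (P L K G)
T -> miss, evict P, frames (L K G T)
R -> miss, evict L, frames (K G T R)
T -> hit
W -> miss, evict K, frames (G R T W)
T -> hit
L -> miss, evict G, frames (R W T L)
R -> hit
Page faults: 9.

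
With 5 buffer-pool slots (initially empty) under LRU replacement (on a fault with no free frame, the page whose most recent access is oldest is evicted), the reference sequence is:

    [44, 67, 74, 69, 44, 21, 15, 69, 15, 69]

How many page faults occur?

6

44 -> miss, frames (44)
67 -> miss, frames (44 67)
74 -> miss, frames (44 67 74)
69 -> miss, frames (44 67 74 69)
44 -> hit
21 -> miss, frames (67 74 69 44 21)
15 -> miss, evict 67, frames (74 69 44 21 15)
69 -> hit
15 -> hit
69 -> hit
Page faults: 6.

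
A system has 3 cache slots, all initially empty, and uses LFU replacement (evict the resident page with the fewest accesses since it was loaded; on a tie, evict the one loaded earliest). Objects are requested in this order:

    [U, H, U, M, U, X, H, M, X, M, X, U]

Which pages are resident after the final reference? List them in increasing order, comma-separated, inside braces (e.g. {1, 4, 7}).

{M, U, X}

U -> fault, frames {U}
H -> fault, frames {U,H}
U -> hit
M -> fault, frames {U,H,M}
U -> hit
X -> fault, evict H, frames {U,M,X}
H -> fault, evict M, frames {U,X,H}
M -> fault, evict X, frames {U,H,M}
X -> fault, evict H, frames {U,M,X}
M -> hit
X -> hit
U -> hit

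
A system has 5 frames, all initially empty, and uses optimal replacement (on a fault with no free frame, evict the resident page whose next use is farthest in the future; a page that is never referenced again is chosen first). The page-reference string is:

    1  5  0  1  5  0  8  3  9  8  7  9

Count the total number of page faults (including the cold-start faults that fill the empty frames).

7

1: miss, frames (1)
5: miss, frames (1 5)
0: miss, frames (1 5 0)
1: hit
5: hit
0: hit
8: miss, frames (1 5 0 8)
3: miss, frames (1 5 0 8 3)
9: miss, evict 3, frames (1 5 0 8 9)
8: hit
7: miss, evict 8, frames (1 5 0 9 7)
9: hit
Page faults: 7.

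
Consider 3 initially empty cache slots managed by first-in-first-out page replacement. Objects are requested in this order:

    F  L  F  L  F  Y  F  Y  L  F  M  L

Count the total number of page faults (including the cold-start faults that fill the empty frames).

4

F: miss, frames (F)
L: miss, frames (F L)
F: hit
L: hit
F: hit
Y: miss, frames (F L Y)
F: hit
Y: hit
L: hit
F: hit
M: miss, evict F, frames (L Y M)
L: hit
Page faults: 4.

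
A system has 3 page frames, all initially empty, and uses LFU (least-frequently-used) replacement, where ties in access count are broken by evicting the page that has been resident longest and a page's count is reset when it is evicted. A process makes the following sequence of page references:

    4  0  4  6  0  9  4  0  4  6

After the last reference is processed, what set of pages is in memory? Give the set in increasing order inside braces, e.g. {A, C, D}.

4: fault, frames (4)
0: fault, frames (4 0)
4: hit
6: fault, frames (4 0 6)
0: hit
9: fault, evict 6, frames (4 0 9)
4: hit
0: hit
4: hit
6: fault, evict 9, frames (4 0 6)

{0, 4, 6}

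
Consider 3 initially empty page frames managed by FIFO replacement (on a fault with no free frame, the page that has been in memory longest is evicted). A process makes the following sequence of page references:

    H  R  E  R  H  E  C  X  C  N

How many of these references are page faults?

6

H: fault, frames (H)
R: fault, frames (H R)
E: fault, frames (H R E)
R: hit
H: hit
E: hit
C: fault, evict H, frames (R E C)
X: fault, evict R, frames (E C X)
C: hit
N: fault, evict E, frames (C X N)
Page faults: 6.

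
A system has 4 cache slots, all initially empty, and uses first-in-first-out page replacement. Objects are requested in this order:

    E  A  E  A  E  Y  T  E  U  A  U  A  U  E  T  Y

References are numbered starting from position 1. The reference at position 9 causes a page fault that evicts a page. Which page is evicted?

pos 1: E → fault, frames (E)
pos 2: A → fault, frames (E A)
pos 3: E → hit
pos 4: A → hit
pos 5: E → hit
pos 6: Y → fault, frames (E A Y)
pos 7: T → fault, frames (E A Y T)
pos 8: E → hit
pos 9: U → fault, evict E, frames (A Y T U)
At position 9, page E is evicted.

E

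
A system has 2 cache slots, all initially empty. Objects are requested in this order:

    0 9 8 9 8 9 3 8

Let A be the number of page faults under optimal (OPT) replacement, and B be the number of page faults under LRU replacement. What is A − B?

Under OPT: F F F . . . F . → 4 faults.
Under LRU: F F F . . . F F → 5 faults.
A − B = 4 − 5 = -1.

-1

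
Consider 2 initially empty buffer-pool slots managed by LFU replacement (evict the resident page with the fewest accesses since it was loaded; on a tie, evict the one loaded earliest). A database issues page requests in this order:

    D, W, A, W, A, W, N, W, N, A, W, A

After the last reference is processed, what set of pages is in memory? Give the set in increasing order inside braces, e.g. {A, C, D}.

D: miss, frames {D}
W: miss, frames {D,W}
A: miss, evict D, frames {W,A}
W: hit
A: hit
W: hit
N: miss, evict A, frames {W,N}
W: hit
N: hit
A: miss, evict N, frames {W,A}
W: hit
A: hit

{A, W}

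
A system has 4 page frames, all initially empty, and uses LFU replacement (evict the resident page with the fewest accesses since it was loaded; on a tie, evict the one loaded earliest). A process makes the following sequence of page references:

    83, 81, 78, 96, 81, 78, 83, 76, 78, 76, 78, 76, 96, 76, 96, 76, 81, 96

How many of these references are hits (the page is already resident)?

83 -> fault, frames {83}
81 -> fault, frames {83,81}
78 -> fault, frames {83,81,78}
96 -> fault, frames {83,81,78,96}
81 -> hit
78 -> hit
83 -> hit
76 -> fault, evict 96, frames {83,81,78,76}
78 -> hit
76 -> hit
78 -> hit
76 -> hit
96 -> fault, evict 83, frames {81,78,76,96}
76 -> hit
96 -> hit
76 -> hit
81 -> hit
96 -> hit
Hits: 12.

12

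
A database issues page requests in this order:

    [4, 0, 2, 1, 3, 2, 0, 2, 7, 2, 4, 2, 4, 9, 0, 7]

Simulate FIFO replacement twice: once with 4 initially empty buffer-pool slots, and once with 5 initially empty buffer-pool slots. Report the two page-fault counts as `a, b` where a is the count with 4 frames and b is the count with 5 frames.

11, 9

4 frames: F F F F F . . . F . F F . F F F → 11 faults.
5 frames: F F F F F . . . F . F . . F F . → 9 faults.
9 < 11: adding a frame reduced faults, as is typical.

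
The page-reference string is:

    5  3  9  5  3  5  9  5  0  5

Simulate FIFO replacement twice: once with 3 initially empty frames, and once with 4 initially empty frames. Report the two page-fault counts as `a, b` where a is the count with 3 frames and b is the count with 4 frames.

5, 4

3 frames: F F F . . . . . F F → 5 faults.
4 frames: F F F . . . . . F . → 4 faults.
4 < 5: adding a frame reduced faults, as is typical.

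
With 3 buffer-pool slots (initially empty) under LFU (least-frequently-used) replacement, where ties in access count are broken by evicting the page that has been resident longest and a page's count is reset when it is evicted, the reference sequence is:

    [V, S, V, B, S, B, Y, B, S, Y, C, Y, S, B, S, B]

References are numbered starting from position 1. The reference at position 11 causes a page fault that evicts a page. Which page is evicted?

pos 1: V -> fault, frames {V}
pos 2: S -> fault, frames {V,S}
pos 3: V -> hit
pos 4: B -> fault, frames {V,S,B}
pos 5: S -> hit
pos 6: B -> hit
pos 7: Y -> fault, evict V, frames {S,B,Y}
pos 8: B -> hit
pos 9: S -> hit
pos 10: Y -> hit
pos 11: C -> fault, evict Y, frames {S,B,C}
At position 11, page Y is evicted.

Y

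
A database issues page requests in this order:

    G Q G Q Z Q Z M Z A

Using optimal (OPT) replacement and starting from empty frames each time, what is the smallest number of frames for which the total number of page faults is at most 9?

f=1: 10 faults
f=2: 5 faults
f=3: 5 faults
f=4: 5 faults
f=5: 5 faults
Smallest f with faults ≤ 9 is 2.

2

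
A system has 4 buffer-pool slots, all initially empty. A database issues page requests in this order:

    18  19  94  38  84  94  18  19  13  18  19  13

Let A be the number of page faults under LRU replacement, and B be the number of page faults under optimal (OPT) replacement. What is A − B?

2

Under LRU: F F F F F . F F F . . . → 8 faults.
Under OPT: F F F F F . . . F . . . → 6 faults.
A − B = 8 − 6 = 2.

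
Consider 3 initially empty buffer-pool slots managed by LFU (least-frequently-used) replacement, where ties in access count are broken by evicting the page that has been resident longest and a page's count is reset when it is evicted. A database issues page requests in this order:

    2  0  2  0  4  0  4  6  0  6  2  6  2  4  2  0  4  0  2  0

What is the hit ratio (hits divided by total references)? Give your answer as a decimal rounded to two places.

0.55

2: miss, frames [2]
0: miss, frames [2, 0]
2: hit
0: hit
4: miss, frames [2, 0, 4]
0: hit
4: hit
6: miss, evict 2, frames [0, 4, 6]
0: hit
6: hit
2: miss, evict 4, frames [0, 6, 2]
6: hit
2: hit
4: miss, evict 2, frames [0, 6, 4]
2: miss, evict 4, frames [0, 6, 2]
0: hit
4: miss, evict 2, frames [0, 6, 4]
0: hit
2: miss, evict 4, frames [0, 6, 2]
0: hit
Hits: 11 of 20 references → 11/20 = 0.5500.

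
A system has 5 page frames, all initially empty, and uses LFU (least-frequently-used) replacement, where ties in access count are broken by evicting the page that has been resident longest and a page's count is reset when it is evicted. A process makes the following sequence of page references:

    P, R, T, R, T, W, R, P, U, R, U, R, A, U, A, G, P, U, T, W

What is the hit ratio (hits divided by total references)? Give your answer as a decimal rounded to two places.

P -> miss, frames {P}
R -> miss, frames {P,R}
T -> miss, frames {P,R,T}
R -> hit
T -> hit
W -> miss, frames {P,R,T,W}
R -> hit
P -> hit
U -> miss, frames {P,R,T,W,U}
R -> hit
U -> hit
R -> hit
A -> miss, evict W, frames {P,R,T,U,A}
U -> hit
A -> hit
G -> miss, evict P, frames {R,T,U,A,G}
P -> miss, evict G, frames {R,T,U,A,P}
U -> hit
T -> hit
W -> miss, evict P, frames {R,T,U,A,W}
Hits: 11 of 20 references → 11/20 = 0.5500.

0.55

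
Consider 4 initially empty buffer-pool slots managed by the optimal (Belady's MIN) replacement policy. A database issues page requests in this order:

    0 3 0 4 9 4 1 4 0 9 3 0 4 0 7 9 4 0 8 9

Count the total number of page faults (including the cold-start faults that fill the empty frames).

8

0 -> fault, frames [0]
3 -> fault, frames [0, 3]
0 -> hit
4 -> fault, frames [0, 3, 4]
9 -> fault, frames [0, 3, 4, 9]
4 -> hit
1 -> fault, evict 3, frames [0, 4, 9, 1]
4 -> hit
0 -> hit
9 -> hit
3 -> fault, evict 1, frames [0, 4, 9, 3]
0 -> hit
4 -> hit
0 -> hit
7 -> fault, evict 3, frames [0, 4, 9, 7]
9 -> hit
4 -> hit
0 -> hit
8 -> fault, evict 7, frames [0, 4, 9, 8]
9 -> hit
Page faults: 8.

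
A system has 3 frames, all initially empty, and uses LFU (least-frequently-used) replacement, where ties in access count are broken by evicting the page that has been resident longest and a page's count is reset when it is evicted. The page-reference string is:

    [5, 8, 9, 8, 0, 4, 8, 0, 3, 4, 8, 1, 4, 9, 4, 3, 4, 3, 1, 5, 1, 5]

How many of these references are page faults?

18

5 -> miss, frames [5]
8 -> miss, frames [5, 8]
9 -> miss, frames [5, 8, 9]
8 -> hit
0 -> miss, evict 5, frames [8, 9, 0]
4 -> miss, evict 9, frames [8, 0, 4]
8 -> hit
0 -> hit
3 -> miss, evict 4, frames [8, 0, 3]
4 -> miss, evict 3, frames [8, 0, 4]
8 -> hit
1 -> miss, evict 4, frames [8, 0, 1]
4 -> miss, evict 1, frames [8, 0, 4]
9 -> miss, evict 4, frames [8, 0, 9]
4 -> miss, evict 9, frames [8, 0, 4]
3 -> miss, evict 4, frames [8, 0, 3]
4 -> miss, evict 3, frames [8, 0, 4]
3 -> miss, evict 4, frames [8, 0, 3]
1 -> miss, evict 3, frames [8, 0, 1]
5 -> miss, evict 1, frames [8, 0, 5]
1 -> miss, evict 5, frames [8, 0, 1]
5 -> miss, evict 1, frames [8, 0, 5]
Page faults: 18.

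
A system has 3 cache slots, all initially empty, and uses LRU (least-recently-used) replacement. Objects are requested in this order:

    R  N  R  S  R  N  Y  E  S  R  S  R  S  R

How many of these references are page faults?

7

R -> miss, frames (R)
N -> miss, frames (R N)
R -> hit
S -> miss, frames (N R S)
R -> hit
N -> hit
Y -> miss, evict S, frames (R N Y)
E -> miss, evict R, frames (N Y E)
S -> miss, evict N, frames (Y E S)
R -> miss, evict Y, frames (E S R)
S -> hit
R -> hit
S -> hit
R -> hit
Page faults: 7.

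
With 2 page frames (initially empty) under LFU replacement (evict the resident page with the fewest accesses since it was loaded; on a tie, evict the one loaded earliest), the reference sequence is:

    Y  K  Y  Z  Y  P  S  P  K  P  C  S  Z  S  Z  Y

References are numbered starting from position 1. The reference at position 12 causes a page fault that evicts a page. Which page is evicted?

C

pos 1: Y: fault, frames [Y]
pos 2: K: fault, frames [Y, K]
pos 3: Y: hit
pos 4: Z: fault, evict K, frames [Y, Z]
pos 5: Y: hit
pos 6: P: fault, evict Z, frames [Y, P]
pos 7: S: fault, evict P, frames [Y, S]
pos 8: P: fault, evict S, frames [Y, P]
pos 9: K: fault, evict P, frames [Y, K]
pos 10: P: fault, evict K, frames [Y, P]
pos 11: C: fault, evict P, frames [Y, C]
pos 12: S: fault, evict C, frames [Y, S]
At position 12, page C is evicted.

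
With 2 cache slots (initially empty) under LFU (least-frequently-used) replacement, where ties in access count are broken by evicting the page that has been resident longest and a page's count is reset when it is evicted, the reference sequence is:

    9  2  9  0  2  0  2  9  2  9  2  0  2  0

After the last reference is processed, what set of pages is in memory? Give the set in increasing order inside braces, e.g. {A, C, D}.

{0, 9}

9 -> miss, frames [9]
2 -> miss, frames [9, 2]
9 -> hit
0 -> miss, evict 2, frames [9, 0]
2 -> miss, evict 0, frames [9, 2]
0 -> miss, evict 2, frames [9, 0]
2 -> miss, evict 0, frames [9, 2]
9 -> hit
2 -> hit
9 -> hit
2 -> hit
0 -> miss, evict 2, frames [9, 0]
2 -> miss, evict 0, frames [9, 2]
0 -> miss, evict 2, frames [9, 0]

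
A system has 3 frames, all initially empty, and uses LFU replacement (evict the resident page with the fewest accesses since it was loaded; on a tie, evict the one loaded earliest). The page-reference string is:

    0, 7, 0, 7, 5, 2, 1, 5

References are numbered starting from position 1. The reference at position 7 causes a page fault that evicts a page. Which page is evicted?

2

pos 1: 0 -> fault, frames (0)
pos 2: 7 -> fault, frames (0 7)
pos 3: 0 -> hit
pos 4: 7 -> hit
pos 5: 5 -> fault, frames (0 7 5)
pos 6: 2 -> fault, evict 5, frames (0 7 2)
pos 7: 1 -> fault, evict 2, frames (0 7 1)
At position 7, page 2 is evicted.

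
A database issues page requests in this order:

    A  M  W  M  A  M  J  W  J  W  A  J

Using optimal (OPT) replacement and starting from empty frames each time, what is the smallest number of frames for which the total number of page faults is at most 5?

3

f=1: 12 faults
f=2: 7 faults
f=3: 4 faults
f=4: 4 faults
Smallest f with faults ≤ 5 is 3.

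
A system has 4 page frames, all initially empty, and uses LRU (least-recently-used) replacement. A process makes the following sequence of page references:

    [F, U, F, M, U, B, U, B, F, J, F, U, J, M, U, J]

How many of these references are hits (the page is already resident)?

10

F: miss, frames [F]
U: miss, frames [F, U]
F: hit
M: miss, frames [U, F, M]
U: hit
B: miss, frames [F, M, U, B]
U: hit
B: hit
F: hit
J: miss, evict M, frames [U, B, F, J]
F: hit
U: hit
J: hit
M: miss, evict B, frames [F, U, J, M]
U: hit
J: hit
Hits: 10.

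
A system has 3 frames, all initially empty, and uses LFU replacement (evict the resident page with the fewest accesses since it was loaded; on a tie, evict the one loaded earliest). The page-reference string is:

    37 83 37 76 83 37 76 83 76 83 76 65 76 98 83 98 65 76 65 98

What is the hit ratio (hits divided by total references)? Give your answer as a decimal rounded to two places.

37: fault, frames (37)
83: fault, frames (37 83)
37: hit
76: fault, frames (37 83 76)
83: hit
37: hit
76: hit
83: hit
76: hit
83: hit
76: hit
65: fault, evict 37, frames (83 76 65)
76: hit
98: fault, evict 65, frames (83 76 98)
83: hit
98: hit
65: fault, evict 98, frames (83 76 65)
76: hit
65: hit
98: fault, evict 65, frames (83 76 98)
Hits: 13 of 20 references → 13/20 = 0.6500.

0.65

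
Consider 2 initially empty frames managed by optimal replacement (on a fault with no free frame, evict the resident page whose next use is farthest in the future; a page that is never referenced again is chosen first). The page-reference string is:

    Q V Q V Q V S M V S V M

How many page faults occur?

6

Q -> fault, frames {Q}
V -> fault, frames {Q,V}
Q -> hit
V -> hit
Q -> hit
V -> hit
S -> fault, evict Q, frames {V,S}
M -> fault, evict S, frames {V,M}
V -> hit
S -> fault, evict M, frames {V,S}
V -> hit
M -> fault, evict S, frames {V,M}
Page faults: 6.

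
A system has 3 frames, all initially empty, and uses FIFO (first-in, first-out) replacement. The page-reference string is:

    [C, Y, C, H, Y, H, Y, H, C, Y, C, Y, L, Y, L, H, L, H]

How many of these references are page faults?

4

C: miss, frames (C)
Y: miss, frames (C Y)
C: hit
H: miss, frames (C Y H)
Y: hit
H: hit
Y: hit
H: hit
C: hit
Y: hit
C: hit
Y: hit
L: miss, evict C, frames (Y H L)
Y: hit
L: hit
H: hit
L: hit
H: hit
Page faults: 4.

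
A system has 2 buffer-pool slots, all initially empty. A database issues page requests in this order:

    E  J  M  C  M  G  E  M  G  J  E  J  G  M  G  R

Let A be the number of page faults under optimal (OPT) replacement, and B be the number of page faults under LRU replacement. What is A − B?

-2

Under OPT: F F F F . F F . F F . . F F . F → 11 faults.
Under LRU: F F F F . F F F F F F . F F . F → 13 faults.
A − B = 11 − 13 = -2.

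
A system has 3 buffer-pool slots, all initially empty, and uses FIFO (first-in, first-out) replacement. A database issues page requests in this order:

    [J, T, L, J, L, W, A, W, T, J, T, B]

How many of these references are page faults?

8

J: fault, frames [J]
T: fault, frames [J, T]
L: fault, frames [J, T, L]
J: hit
L: hit
W: fault, evict J, frames [T, L, W]
A: fault, evict T, frames [L, W, A]
W: hit
T: fault, evict L, frames [W, A, T]
J: fault, evict W, frames [A, T, J]
T: hit
B: fault, evict A, frames [T, J, B]
Page faults: 8.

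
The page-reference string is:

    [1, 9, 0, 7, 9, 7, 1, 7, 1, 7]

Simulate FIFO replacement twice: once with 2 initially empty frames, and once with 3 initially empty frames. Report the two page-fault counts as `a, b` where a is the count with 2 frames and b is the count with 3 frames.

2 frames: F F F F F . F F . . → 7 faults.
3 frames: F F F F . . F . . . → 5 faults.
5 < 7: adding a frame reduced faults, as is typical.

7, 5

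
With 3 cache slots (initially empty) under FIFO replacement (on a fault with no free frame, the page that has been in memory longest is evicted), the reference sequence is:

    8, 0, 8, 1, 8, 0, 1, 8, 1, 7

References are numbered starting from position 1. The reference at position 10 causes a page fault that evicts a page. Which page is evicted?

pos 1: 8 -> miss, frames {8}
pos 2: 0 -> miss, frames {8,0}
pos 3: 8 -> hit
pos 4: 1 -> miss, frames {8,0,1}
pos 5: 8 -> hit
pos 6: 0 -> hit
pos 7: 1 -> hit
pos 8: 8 -> hit
pos 9: 1 -> hit
pos 10: 7 -> miss, evict 8, frames {0,1,7}
At position 10, page 8 is evicted.

8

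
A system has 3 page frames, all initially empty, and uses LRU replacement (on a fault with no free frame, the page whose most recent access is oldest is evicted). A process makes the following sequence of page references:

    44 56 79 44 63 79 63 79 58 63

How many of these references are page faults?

5

44: fault, frames {44}
56: fault, frames {44,56}
79: fault, frames {44,56,79}
44: hit
63: fault, evict 56, frames {79,44,63}
79: hit
63: hit
79: hit
58: fault, evict 44, frames {63,79,58}
63: hit
Page faults: 5.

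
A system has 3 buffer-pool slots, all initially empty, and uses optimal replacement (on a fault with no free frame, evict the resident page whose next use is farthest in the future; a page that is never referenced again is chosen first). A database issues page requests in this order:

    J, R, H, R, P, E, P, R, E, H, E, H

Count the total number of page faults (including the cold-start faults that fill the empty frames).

6

J -> fault, frames [J]
R -> fault, frames [J, R]
H -> fault, frames [J, R, H]
R -> hit
P -> fault, evict J, frames [R, H, P]
E -> fault, evict H, frames [R, P, E]
P -> hit
R -> hit
E -> hit
H -> fault, evict P, frames [R, E, H]
E -> hit
H -> hit
Page faults: 6.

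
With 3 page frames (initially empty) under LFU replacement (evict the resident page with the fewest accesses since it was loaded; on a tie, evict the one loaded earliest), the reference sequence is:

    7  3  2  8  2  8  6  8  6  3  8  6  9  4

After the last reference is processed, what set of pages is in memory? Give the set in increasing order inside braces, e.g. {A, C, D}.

{4, 6, 8}

7 → fault, frames [7]
3 → fault, frames [7, 3]
2 → fault, frames [7, 3, 2]
8 → fault, evict 7, frames [3, 2, 8]
2 → hit
8 → hit
6 → fault, evict 3, frames [2, 8, 6]
8 → hit
6 → hit
3 → fault, evict 2, frames [8, 6, 3]
8 → hit
6 → hit
9 → fault, evict 3, frames [8, 6, 9]
4 → fault, evict 9, frames [8, 6, 4]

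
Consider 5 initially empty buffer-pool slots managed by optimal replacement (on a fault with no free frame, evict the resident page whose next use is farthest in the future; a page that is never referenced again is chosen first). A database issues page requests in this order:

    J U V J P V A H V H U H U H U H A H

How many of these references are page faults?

6

J: fault, frames {J}
U: fault, frames {J,U}
V: fault, frames {J,U,V}
J: hit
P: fault, frames {J,U,V,P}
V: hit
A: fault, frames {J,U,V,P,A}
H: fault, evict P, frames {J,U,V,A,H}
V: hit
H: hit
U: hit
H: hit
U: hit
H: hit
U: hit
H: hit
A: hit
H: hit
Page faults: 6.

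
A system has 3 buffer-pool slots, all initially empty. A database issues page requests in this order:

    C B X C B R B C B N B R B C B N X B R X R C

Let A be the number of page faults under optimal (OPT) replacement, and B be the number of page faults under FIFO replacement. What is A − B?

-6

Under OPT: F F F . . F . . . F . . . F . . F . F . . . → 8 faults.
Under FIFO: F F F . . F . F F F . F . F F F F . F . . F → 14 faults.
A − B = 8 − 14 = -6.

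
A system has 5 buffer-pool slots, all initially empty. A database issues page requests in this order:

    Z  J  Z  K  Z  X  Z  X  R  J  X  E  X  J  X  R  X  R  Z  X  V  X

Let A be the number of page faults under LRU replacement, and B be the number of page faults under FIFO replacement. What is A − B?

Under LRU: F F . F . F . . F . . F . . . . . . . . F . → 7 faults.
Under FIFO: F F . F . F . . F . . F . . . . . . F . F . → 8 faults.
A − B = 7 − 8 = -1.

-1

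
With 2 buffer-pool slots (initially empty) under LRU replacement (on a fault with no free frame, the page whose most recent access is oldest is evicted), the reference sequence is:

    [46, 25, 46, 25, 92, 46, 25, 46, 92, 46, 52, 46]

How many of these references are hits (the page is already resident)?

46 -> fault, frames {46}
25 -> fault, frames {46,25}
46 -> hit
25 -> hit
92 -> fault, evict 46, frames {25,92}
46 -> fault, evict 25, frames {92,46}
25 -> fault, evict 92, frames {46,25}
46 -> hit
92 -> fault, evict 25, frames {46,92}
46 -> hit
52 -> fault, evict 92, frames {46,52}
46 -> hit
Hits: 5.

5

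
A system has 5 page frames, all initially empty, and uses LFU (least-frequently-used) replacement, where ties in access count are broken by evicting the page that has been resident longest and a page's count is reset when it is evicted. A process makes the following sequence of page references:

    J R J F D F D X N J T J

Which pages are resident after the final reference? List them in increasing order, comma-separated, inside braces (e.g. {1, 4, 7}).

{D, F, J, N, T}

J → miss, frames (J)
R → miss, frames (J R)
J → hit
F → miss, frames (J R F)
D → miss, frames (J R F D)
F → hit
D → hit
X → miss, frames (J R F D X)
N → miss, evict R, frames (J F D X N)
J → hit
T → miss, evict X, frames (J F D N T)
J → hit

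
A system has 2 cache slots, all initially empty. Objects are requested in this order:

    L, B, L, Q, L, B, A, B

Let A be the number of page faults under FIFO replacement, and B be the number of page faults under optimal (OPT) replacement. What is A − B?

1

Under FIFO: F F . F F F F . → 6 faults.
Under OPT: F F . F . F F . → 5 faults.
A − B = 6 − 5 = 1.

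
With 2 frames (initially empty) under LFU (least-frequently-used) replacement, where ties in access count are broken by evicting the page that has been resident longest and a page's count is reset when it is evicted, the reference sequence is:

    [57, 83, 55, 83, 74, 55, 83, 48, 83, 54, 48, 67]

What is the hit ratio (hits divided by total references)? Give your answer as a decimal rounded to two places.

57 → miss, frames [57]
83 → miss, frames [57, 83]
55 → miss, evict 57, frames [83, 55]
83 → hit
74 → miss, evict 55, frames [83, 74]
55 → miss, evict 74, frames [83, 55]
83 → hit
48 → miss, evict 55, frames [83, 48]
83 → hit
54 → miss, evict 48, frames [83, 54]
48 → miss, evict 54, frames [83, 48]
67 → miss, evict 48, frames [83, 67]
Hits: 3 of 12 references → 3/12 = 0.2500.

0.25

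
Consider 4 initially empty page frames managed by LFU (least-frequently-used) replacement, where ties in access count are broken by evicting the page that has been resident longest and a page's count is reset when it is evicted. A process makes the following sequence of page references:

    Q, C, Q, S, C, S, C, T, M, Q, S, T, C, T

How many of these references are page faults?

Q: fault, frames {Q}
C: fault, frames {Q,C}
Q: hit
S: fault, frames {Q,C,S}
C: hit
S: hit
C: hit
T: fault, frames {Q,C,S,T}
M: fault, evict T, frames {Q,C,S,M}
Q: hit
S: hit
T: fault, evict M, frames {Q,C,S,T}
C: hit
T: hit
Page faults: 6.

6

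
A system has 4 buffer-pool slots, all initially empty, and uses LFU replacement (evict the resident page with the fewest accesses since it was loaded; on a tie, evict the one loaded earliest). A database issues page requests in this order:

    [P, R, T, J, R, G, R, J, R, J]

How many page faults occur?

5

P: fault, frames (P)
R: fault, frames (P R)
T: fault, frames (P R T)
J: fault, frames (P R T J)
R: hit
G: fault, evict P, frames (R T J G)
R: hit
J: hit
R: hit
J: hit
Page faults: 5.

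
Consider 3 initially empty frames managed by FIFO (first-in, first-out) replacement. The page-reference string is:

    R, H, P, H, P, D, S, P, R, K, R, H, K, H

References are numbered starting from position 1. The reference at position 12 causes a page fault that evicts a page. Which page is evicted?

S

pos 1: R -> fault, frames [R]
pos 2: H -> fault, frames [R, H]
pos 3: P -> fault, frames [R, H, P]
pos 4: H -> hit
pos 5: P -> hit
pos 6: D -> fault, evict R, frames [H, P, D]
pos 7: S -> fault, evict H, frames [P, D, S]
pos 8: P -> hit
pos 9: R -> fault, evict P, frames [D, S, R]
pos 10: K -> fault, evict D, frames [S, R, K]
pos 11: R -> hit
pos 12: H -> fault, evict S, frames [R, K, H]
At position 12, page S is evicted.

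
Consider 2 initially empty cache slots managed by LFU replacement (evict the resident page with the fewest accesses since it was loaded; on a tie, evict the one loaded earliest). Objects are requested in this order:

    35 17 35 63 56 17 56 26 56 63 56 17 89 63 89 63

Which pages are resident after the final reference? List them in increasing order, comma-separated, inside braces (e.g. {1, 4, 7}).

{35, 63}

35 → miss, frames {35}
17 → miss, frames {35,17}
35 → hit
63 → miss, evict 17, frames {35,63}
56 → miss, evict 63, frames {35,56}
17 → miss, evict 56, frames {35,17}
56 → miss, evict 17, frames {35,56}
26 → miss, evict 56, frames {35,26}
56 → miss, evict 26, frames {35,56}
63 → miss, evict 56, frames {35,63}
56 → miss, evict 63, frames {35,56}
17 → miss, evict 56, frames {35,17}
89 → miss, evict 17, frames {35,89}
63 → miss, evict 89, frames {35,63}
89 → miss, evict 63, frames {35,89}
63 → miss, evict 89, frames {35,63}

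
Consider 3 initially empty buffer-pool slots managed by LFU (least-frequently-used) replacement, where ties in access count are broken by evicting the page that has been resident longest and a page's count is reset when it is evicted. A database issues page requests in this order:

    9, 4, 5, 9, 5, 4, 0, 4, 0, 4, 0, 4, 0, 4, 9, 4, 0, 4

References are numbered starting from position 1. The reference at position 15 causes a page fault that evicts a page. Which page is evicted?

pos 1: 9: fault, frames (9)
pos 2: 4: fault, frames (9 4)
pos 3: 5: fault, frames (9 4 5)
pos 4: 9: hit
pos 5: 5: hit
pos 6: 4: hit
pos 7: 0: fault, evict 9, frames (4 5 0)
pos 8: 4: hit
pos 9: 0: hit
pos 10: 4: hit
pos 11: 0: hit
pos 12: 4: hit
pos 13: 0: hit
pos 14: 4: hit
pos 15: 9: fault, evict 5, frames (4 0 9)
At position 15, page 5 is evicted.

5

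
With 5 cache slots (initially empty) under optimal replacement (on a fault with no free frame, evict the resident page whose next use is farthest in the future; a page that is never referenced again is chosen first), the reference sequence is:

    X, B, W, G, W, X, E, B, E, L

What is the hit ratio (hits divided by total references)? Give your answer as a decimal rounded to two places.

X -> fault, frames (X)
B -> fault, frames (X B)
W -> fault, frames (X B W)
G -> fault, frames (X B W G)
W -> hit
X -> hit
E -> fault, frames (X B W G E)
B -> hit
E -> hit
L -> fault, evict E, frames (X B W G L)
Hits: 4 of 10 references → 4/10 = 0.4000.

0.40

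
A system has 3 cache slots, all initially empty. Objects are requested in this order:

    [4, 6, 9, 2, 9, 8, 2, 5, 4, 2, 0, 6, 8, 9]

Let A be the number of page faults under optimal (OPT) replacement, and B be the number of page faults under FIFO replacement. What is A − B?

-2

Under OPT: F F F F . F . F . . F F F F → 10 faults.
Under FIFO: F F F F . F . F F F F F F F → 12 faults.
A − B = 10 − 12 = -2.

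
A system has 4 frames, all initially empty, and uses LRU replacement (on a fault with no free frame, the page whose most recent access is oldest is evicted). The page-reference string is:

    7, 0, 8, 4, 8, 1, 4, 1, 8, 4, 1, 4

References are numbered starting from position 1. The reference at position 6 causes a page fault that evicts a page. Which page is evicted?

pos 1: 7 -> miss, frames {7}
pos 2: 0 -> miss, frames {7,0}
pos 3: 8 -> miss, frames {7,0,8}
pos 4: 4 -> miss, frames {7,0,8,4}
pos 5: 8 -> hit
pos 6: 1 -> miss, evict 7, frames {0,4,8,1}
At position 6, page 7 is evicted.

7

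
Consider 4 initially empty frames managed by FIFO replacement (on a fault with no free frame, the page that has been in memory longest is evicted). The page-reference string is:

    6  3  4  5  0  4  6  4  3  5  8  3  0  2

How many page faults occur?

6 → fault, frames {6}
3 → fault, frames {6,3}
4 → fault, frames {6,3,4}
5 → fault, frames {6,3,4,5}
0 → fault, evict 6, frames {3,4,5,0}
4 → hit
6 → fault, evict 3, frames {4,5,0,6}
4 → hit
3 → fault, evict 4, frames {5,0,6,3}
5 → hit
8 → fault, evict 5, frames {0,6,3,8}
3 → hit
0 → hit
2 → fault, evict 0, frames {6,3,8,2}
Page faults: 9.

9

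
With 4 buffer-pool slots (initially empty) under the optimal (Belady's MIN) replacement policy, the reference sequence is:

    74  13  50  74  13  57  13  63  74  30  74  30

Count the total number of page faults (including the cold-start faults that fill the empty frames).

74 → fault, frames {74}
13 → fault, frames {74,13}
50 → fault, frames {74,13,50}
74 → hit
13 → hit
57 → fault, frames {74,13,50,57}
13 → hit
63 → fault, evict 57, frames {74,13,50,63}
74 → hit
30 → fault, evict 63, frames {74,13,50,30}
74 → hit
30 → hit
Page faults: 6.

6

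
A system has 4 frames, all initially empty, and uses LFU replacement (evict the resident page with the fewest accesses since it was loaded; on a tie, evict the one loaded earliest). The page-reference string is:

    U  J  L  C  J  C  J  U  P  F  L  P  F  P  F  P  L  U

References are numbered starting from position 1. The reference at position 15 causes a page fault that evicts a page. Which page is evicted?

pos 1: U -> miss, frames [U]
pos 2: J -> miss, frames [U, J]
pos 3: L -> miss, frames [U, J, L]
pos 4: C -> miss, frames [U, J, L, C]
pos 5: J -> hit
pos 6: C -> hit
pos 7: J -> hit
pos 8: U -> hit
pos 9: P -> miss, evict L, frames [U, J, C, P]
pos 10: F -> miss, evict P, frames [U, J, C, F]
pos 11: L -> miss, evict F, frames [U, J, C, L]
pos 12: P -> miss, evict L, frames [U, J, C, P]
pos 13: F -> miss, evict P, frames [U, J, C, F]
pos 14: P -> miss, evict F, frames [U, J, C, P]
pos 15: F -> miss, evict P, frames [U, J, C, F]
At position 15, page P is evicted.

P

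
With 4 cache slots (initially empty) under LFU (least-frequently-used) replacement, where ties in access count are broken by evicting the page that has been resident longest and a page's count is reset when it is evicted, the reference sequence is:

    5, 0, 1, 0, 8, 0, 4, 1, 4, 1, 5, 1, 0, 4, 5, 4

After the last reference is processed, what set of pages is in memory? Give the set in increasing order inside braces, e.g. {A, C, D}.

5: miss, frames [5]
0: miss, frames [5, 0]
1: miss, frames [5, 0, 1]
0: hit
8: miss, frames [5, 0, 1, 8]
0: hit
4: miss, evict 5, frames [0, 1, 8, 4]
1: hit
4: hit
1: hit
5: miss, evict 8, frames [0, 1, 4, 5]
1: hit
0: hit
4: hit
5: hit
4: hit

{0, 1, 4, 5}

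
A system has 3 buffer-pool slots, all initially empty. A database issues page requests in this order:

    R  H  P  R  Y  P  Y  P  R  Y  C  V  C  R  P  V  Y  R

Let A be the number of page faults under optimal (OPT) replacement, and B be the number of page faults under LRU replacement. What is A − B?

-3

Under OPT: F F F . F . . . . . F F . . F . F . → 8 faults.
Under LRU: F F F . F . . . . . F F . F F F F F → 11 faults.
A − B = 8 − 11 = -3.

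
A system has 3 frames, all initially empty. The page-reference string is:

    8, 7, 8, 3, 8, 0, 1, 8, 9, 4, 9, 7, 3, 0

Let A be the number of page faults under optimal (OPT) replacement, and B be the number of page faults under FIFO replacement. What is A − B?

-2

Under OPT: F F . F . F F . F F . . F F → 9 faults.
Under FIFO: F F . F . F F F F F . F F F → 11 faults.
A − B = 9 − 11 = -2.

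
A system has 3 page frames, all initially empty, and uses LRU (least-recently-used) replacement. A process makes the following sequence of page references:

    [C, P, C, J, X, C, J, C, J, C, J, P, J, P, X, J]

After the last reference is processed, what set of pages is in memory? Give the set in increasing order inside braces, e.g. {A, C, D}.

C: miss, frames {C}
P: miss, frames {C,P}
C: hit
J: miss, frames {P,C,J}
X: miss, evict P, frames {C,J,X}
C: hit
J: hit
C: hit
J: hit
C: hit
J: hit
P: miss, evict X, frames {C,J,P}
J: hit
P: hit
X: miss, evict C, frames {J,P,X}
J: hit

{J, P, X}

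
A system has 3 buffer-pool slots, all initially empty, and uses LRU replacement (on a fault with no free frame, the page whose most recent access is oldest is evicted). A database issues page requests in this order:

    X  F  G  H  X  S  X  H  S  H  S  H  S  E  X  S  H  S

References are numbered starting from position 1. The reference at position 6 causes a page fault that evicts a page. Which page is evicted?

G

pos 1: X: fault, frames {X}
pos 2: F: fault, frames {X,F}
pos 3: G: fault, frames {X,F,G}
pos 4: H: fault, evict X, frames {F,G,H}
pos 5: X: fault, evict F, frames {G,H,X}
pos 6: S: fault, evict G, frames {H,X,S}
At position 6, page G is evicted.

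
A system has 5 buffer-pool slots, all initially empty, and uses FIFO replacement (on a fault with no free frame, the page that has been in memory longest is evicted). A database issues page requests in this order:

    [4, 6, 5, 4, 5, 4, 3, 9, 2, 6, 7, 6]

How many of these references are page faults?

4 → fault, frames {4}
6 → fault, frames {4,6}
5 → fault, frames {4,6,5}
4 → hit
5 → hit
4 → hit
3 → fault, frames {4,6,5,3}
9 → fault, frames {4,6,5,3,9}
2 → fault, evict 4, frames {6,5,3,9,2}
6 → hit
7 → fault, evict 6, frames {5,3,9,2,7}
6 → fault, evict 5, frames {3,9,2,7,6}
Page faults: 8.

8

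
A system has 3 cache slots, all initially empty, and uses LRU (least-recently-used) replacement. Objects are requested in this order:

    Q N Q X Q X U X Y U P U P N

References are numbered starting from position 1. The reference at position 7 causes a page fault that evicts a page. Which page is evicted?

N

pos 1: Q: miss, frames {Q}
pos 2: N: miss, frames {Q,N}
pos 3: Q: hit
pos 4: X: miss, frames {N,Q,X}
pos 5: Q: hit
pos 6: X: hit
pos 7: U: miss, evict N, frames {Q,X,U}
At position 7, page N is evicted.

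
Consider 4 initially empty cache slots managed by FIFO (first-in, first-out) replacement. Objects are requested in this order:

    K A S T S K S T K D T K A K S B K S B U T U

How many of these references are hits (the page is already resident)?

K: miss, frames [K]
A: miss, frames [K, A]
S: miss, frames [K, A, S]
T: miss, frames [K, A, S, T]
S: hit
K: hit
S: hit
T: hit
K: hit
D: miss, evict K, frames [A, S, T, D]
T: hit
K: miss, evict A, frames [S, T, D, K]
A: miss, evict S, frames [T, D, K, A]
K: hit
S: miss, evict T, frames [D, K, A, S]
B: miss, evict D, frames [K, A, S, B]
K: hit
S: hit
B: hit
U: miss, evict K, frames [A, S, B, U]
T: miss, evict A, frames [S, B, U, T]
U: hit
Hits: 11.

11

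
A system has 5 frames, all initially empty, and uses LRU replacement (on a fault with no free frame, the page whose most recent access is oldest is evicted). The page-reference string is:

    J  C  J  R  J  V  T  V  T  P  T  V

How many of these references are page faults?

6

J -> miss, frames {J}
C -> miss, frames {J,C}
J -> hit
R -> miss, frames {C,J,R}
J -> hit
V -> miss, frames {C,R,J,V}
T -> miss, frames {C,R,J,V,T}
V -> hit
T -> hit
P -> miss, evict C, frames {R,J,V,T,P}
T -> hit
V -> hit
Page faults: 6.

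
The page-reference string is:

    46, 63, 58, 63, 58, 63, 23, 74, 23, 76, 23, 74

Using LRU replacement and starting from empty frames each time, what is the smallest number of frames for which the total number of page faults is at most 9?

f=1: 12 faults
f=2: 7 faults
f=3: 6 faults
f=4: 6 faults
f=5: 6 faults
f=6: 6 faults
Smallest f with faults ≤ 9 is 2.

2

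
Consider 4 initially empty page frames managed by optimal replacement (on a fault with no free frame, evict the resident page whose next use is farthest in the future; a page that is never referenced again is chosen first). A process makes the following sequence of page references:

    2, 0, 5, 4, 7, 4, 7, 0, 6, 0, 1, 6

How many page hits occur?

5

2 → fault, frames (2)
0 → fault, frames (2 0)
5 → fault, frames (2 0 5)
4 → fault, frames (2 0 5 4)
7 → fault, evict 5, frames (2 0 4 7)
4 → hit
7 → hit
0 → hit
6 → fault, evict 7, frames (2 0 4 6)
0 → hit
1 → fault, evict 4, frames (2 0 6 1)
6 → hit
Hits: 5.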